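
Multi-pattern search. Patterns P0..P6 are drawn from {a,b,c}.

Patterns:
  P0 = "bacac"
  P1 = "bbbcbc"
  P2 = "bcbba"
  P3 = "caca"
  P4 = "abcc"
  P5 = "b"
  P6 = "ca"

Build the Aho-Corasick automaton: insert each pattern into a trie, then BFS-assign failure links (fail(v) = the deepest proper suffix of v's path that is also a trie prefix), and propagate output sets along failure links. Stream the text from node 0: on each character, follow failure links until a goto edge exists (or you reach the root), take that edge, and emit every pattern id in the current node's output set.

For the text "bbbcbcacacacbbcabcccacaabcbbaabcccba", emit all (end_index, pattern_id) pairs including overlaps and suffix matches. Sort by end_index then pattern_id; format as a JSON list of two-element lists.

Build:
Trie (insert patterns):
  0='ε' goto a→19 b→1 c→15
  1='b' goto a→2 b→6 c→11  [P5 ends]
  2='ba' goto c→3
  3='bac' goto a→4
  4='baca' goto c→5
  5='bacac' goto ·  [P0 ends]
  6='bb' goto b→7
  7='bbb' goto c→8
  8='bbbc' goto b→9
  9='bbbcb' goto c→10
  10='bbbcbc' goto ·  [P1 ends]
  11='bc' goto b→12
  12='bcb' goto b→13
  13='bcbb' goto a→14
  14='bcbba' goto ·  [P2 ends]
  15='c' goto a→16
  16='ca' goto c→17  [P6 ends]
  17='cac' goto a→18
  18='caca' goto ·  [P3 ends]
  19='a' goto b→20
  20='ab' goto c→21
  21='abc' goto c→22
  22='abcc' goto ·  [P4 ends]

Failure links (BFS by depth):
  n1('b'): parent n0 fail=0; on 'b' 0 → fail=0;  out {5}∪∅={5}
  n15('c'): parent n0 fail=0; on 'c' 0 → fail=0;  out ∅∪∅=∅
  n19('a'): parent n0 fail=0; on 'a' 0 → fail=0;  out ∅∪∅=∅
  n2('ba'): parent n1 fail=0; on 'a' 0 → fail=19;  out ∅∪∅=∅
  n6('bb'): parent n1 fail=0; on 'b' 0 → fail=1;  out ∅∪{5}={5}
  n11('bc'): parent n1 fail=0; on 'c' 0 → fail=15;  out ∅∪∅=∅
  n16('ca'): parent n15 fail=0; on 'a' 0 → fail=19;  out {6}∪∅={6}
  n20('ab'): parent n19 fail=0; on 'b' 0 → fail=1;  out ∅∪{5}={5}
  n3('bac'): parent n2 fail=19; on 'c' 19→0 → fail=15;  out ∅∪∅=∅
  n7('bbb'): parent n6 fail=1; on 'b' 1 → fail=6;  out ∅∪{5}={5}
  n12('bcb'): parent n11 fail=15; on 'b' 15→0 → fail=1;  out ∅∪{5}={5}
  n17('cac'): parent n16 fail=19; on 'c' 19→0 → fail=15;  out ∅∪∅=∅
  n21('abc'): parent n20 fail=1; on 'c' 1 → fail=11;  out ∅∪∅=∅
  n4('baca'): parent n3 fail=15; on 'a' 15 → fail=16;  out ∅∪{6}={6}
  n8('bbbc'): parent n7 fail=6; on 'c' 6→1 → fail=11;  out ∅∪∅=∅
  n13('bcbb'): parent n12 fail=1; on 'b' 1 → fail=6;  out ∅∪{5}={5}
  n18('caca'): parent n17 fail=15; on 'a' 15 → fail=16;  out {3}∪{6}={3,6}
  n22('abcc'): parent n21 fail=11; on 'c' 11→15→0 → fail=15;  out {4}∪∅={4}
  n5('bacac'): parent n4 fail=16; on 'c' 16 → fail=17;  out {0}∪∅={0}
  n9('bbbcb'): parent n8 fail=11; on 'b' 11 → fail=12;  out ∅∪{5}={5}
  n14('bcbba'): parent n13 fail=6; on 'a' 6→1 → fail=2;  out {2}∪∅={2}
  n10('bbbcbc'): parent n9 fail=12; on 'c' 12→1 → fail=11;  out {1}∪∅={1}

Scan:
[0] read 'b'  n0⇒n1  → match P5@[0:0]
[1] read 'b'  n1⇒n6  → match P5@[1:1]
[2] read 'b'  n6⇒n7  → match P5@[2:2]
[3] read 'c'  n7⇒n8
[4] read 'b'  n8⇒n9  → match P5@[4:4]
[5] read 'c'  n9⇒n10  → match P1@[0:5]
[6] read 'a'  n10⇒n16 ·f  → match P6@[5:6]
[7] read 'c'  n16⇒n17
[8] read 'a'  n17⇒n18  → match P3@[5:8],P6@[7:8]
[9] read 'c'  n18⇒n17 ·f
[10] read 'a'  n17⇒n18  → match P3@[7:10],P6@[9:10]
[11] read 'c'  n18⇒n17 ·f
[12] read 'b'  n17⇒n1 ·f  → match P5@[12:12]
[13] read 'b'  n1⇒n6  → match P5@[13:13]
[14] read 'c'  n6⇒n11 ·f
[15] read 'a'  n11⇒n16 ·f  → match P6@[14:15]
[16] read 'b'  n16⇒n20 ·f  → match P5@[16:16]
[17] read 'c'  n20⇒n21
[18] read 'c'  n21⇒n22  → match P4@[15:18]
[19] read 'c'  n22⇒n15 ·f
[20] read 'a'  n15⇒n16  → match P6@[19:20]
[21] read 'c'  n16⇒n17
[22] read 'a'  n17⇒n18  → match P3@[19:22],P6@[21:22]
[23] read 'a'  n18⇒n19 ·f
[24] read 'b'  n19⇒n20  → match P5@[24:24]
[25] read 'c'  n20⇒n21
[26] read 'b'  n21⇒n12 ·f  → match P5@[26:26]
[27] read 'b'  n12⇒n13  → match P5@[27:27]
[28] read 'a'  n13⇒n14  → match P2@[24:28]
[29] read 'a'  n14⇒n19 ·f
[30] read 'b'  n19⇒n20  → match P5@[30:30]
[31] read 'c'  n20⇒n21
[32] read 'c'  n21⇒n22  → match P4@[29:32]
[33] read 'c'  n22⇒n15 ·f
[34] read 'b'  n15⇒n1 ·f  → match P5@[34:34]
[35] read 'a'  n1⇒n2

Result: [[0,5],[1,5],[2,5],[4,5],[5,1],[6,6],[8,3],[8,6],[10,3],[10,6],[12,5],[13,5],[15,6],[16,5],[18,4],[20,6],[22,3],[22,6],[24,5],[26,5],[27,5],[28,2],[30,5],[32,4],[34,5]]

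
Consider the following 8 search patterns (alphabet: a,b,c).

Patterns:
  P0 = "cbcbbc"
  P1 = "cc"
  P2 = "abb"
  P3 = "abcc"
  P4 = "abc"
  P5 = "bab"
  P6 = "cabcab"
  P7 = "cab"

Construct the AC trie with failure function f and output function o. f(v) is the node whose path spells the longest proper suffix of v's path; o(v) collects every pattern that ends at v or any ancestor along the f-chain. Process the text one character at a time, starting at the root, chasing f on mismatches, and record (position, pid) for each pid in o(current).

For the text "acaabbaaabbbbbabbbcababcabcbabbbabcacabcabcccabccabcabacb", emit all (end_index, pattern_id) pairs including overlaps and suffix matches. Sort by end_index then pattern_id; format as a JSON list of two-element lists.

Build:
Trie (insert patterns):
  n0 'ε': a→8 b→13 c→1
  n1 'c': a→16 b→2 c→7
  n2 'cb': c→3
  n3 'cbc': b→4
  n4 'cbcb': b→5
  n5 'cbcbb': c→6
  n6 'cbcbbc': ·  ←P0
  n7 'cc': ·  ←P1
  n8 'a': b→9
  n9 'ab': b→10 c→11
  n10 'abb': ·  ←P2
  n11 'abc': c→12  ←P4
  n12 'abcc': ·  ←P3
  n13 'b': a→14
  n14 'ba': b→15
  n15 'bab': ·  ←P5
  n16 'ca': b→17
  n17 'cab': c→18  ←P7
  n18 'cabc': a→19
  n19 'cabca': b→20
  n20 'cabcab': ·  ←P6

Failure links (BFS by depth):
  fail(1) 'c': from fail(0)=0 chase 'c': 0 ⇒ 0;  out=∅∪out(0)=∅
  fail(8) 'a': from fail(0)=0 chase 'a': 0 ⇒ 0;  out=∅∪out(0)=∅
  fail(13) 'b': from fail(0)=0 chase 'b': 0 ⇒ 0;  out=∅∪out(0)=∅
  fail(2) 'cb': from fail(1)=0 chase 'b': 0 ⇒ 13;  out=∅∪out(13)=∅
  fail(7) 'cc': from fail(1)=0 chase 'c': 0 ⇒ 1;  out={1}∪out(1)={1}
  fail(9) 'ab': from fail(8)=0 chase 'b': 0 ⇒ 13;  out=∅∪out(13)=∅
  fail(14) 'ba': from fail(13)=0 chase 'a': 0 ⇒ 8;  out=∅∪out(8)=∅
  fail(16) 'ca': from fail(1)=0 chase 'a': 0 ⇒ 8;  out=∅∪out(8)=∅
  fail(3) 'cbc': from fail(2)=13 chase 'c': 13→0 ⇒ 1;  out=∅∪out(1)=∅
  fail(10) 'abb': from fail(9)=13 chase 'b': 13→0 ⇒ 13;  out={2}∪out(13)={2}
  fail(11) 'abc': from fail(9)=13 chase 'c': 13→0 ⇒ 1;  out={4}∪out(1)={4}
  fail(15) 'bab': from fail(14)=8 chase 'b': 8 ⇒ 9;  out={5}∪out(9)={5}
  fail(17) 'cab': from fail(16)=8 chase 'b': 8 ⇒ 9;  out={7}∪out(9)={7}
  fail(4) 'cbcb': from fail(3)=1 chase 'b': 1 ⇒ 2;  out=∅∪out(2)=∅
  fail(12) 'abcc': from fail(11)=1 chase 'c': 1 ⇒ 7;  out={3}∪out(7)={1,3}
  fail(18) 'cabc': from fail(17)=9 chase 'c': 9 ⇒ 11;  out=∅∪out(11)={4}
  fail(5) 'cbcbb': from fail(4)=2 chase 'b': 2→13→0 ⇒ 13;  out=∅∪out(13)=∅
  fail(19) 'cabca': from fail(18)=11 chase 'a': 11→1 ⇒ 16;  out=∅∪out(16)=∅
  fail(6) 'cbcbbc': from fail(5)=13 chase 'c': 13→0 ⇒ 1;  out={0}∪out(1)={0}
  fail(20) 'cabcab': from fail(19)=16 chase 'b': 16 ⇒ 17;  out={6}∪out(17)={6,7}

Run:
i=0 'a': node 0→8
i=1 'c': node 8→1 (via fail)
i=2 'a': node 1→16
i=3 'a': node 16→8 (via fail)
i=4 'b': node 8→9
i=5 'b': node 9→10  → match P2@[3:5]
i=6 'a': node 10→14 (via fail)
i=7 'a': node 14→8 (via fail)
i=8 'a': node 8→8 (via fail)
i=9 'b': node 8→9
i=10 'b': node 9→10  → match P2@[8:10]
i=11 'b': node 10→13 (via fail)
i=12 'b': node 13→13 (via fail)
i=13 'b': node 13→13 (via fail)
i=14 'a': node 13→14
i=15 'b': node 14→15  → match P5@[13:15]
i=16 'b': node 15→10 (via fail)  → match P2@[14:16]
i=17 'b': node 10→13 (via fail)
i=18 'c': node 13→1 (via fail)
i=19 'a': node 1→16
i=20 'b': node 16→17  → match P7@[18:20]
i=21 'a': node 17→14 (via fail)
i=22 'b': node 14→15  → match P5@[20:22]
i=23 'c': node 15→11 (via fail)  → match P4@[21:23]
i=24 'a': node 11→16 (via fail)
i=25 'b': node 16→17  → match P7@[23:25]
i=26 'c': node 17→18  → match P4@[24:26]
i=27 'b': node 18→2 (via fail)
i=28 'a': node 2→14 (via fail)
i=29 'b': node 14→15  → match P5@[27:29]
i=30 'b': node 15→10 (via fail)  → match P2@[28:30]
i=31 'b': node 10→13 (via fail)
i=32 'a': node 13→14
i=33 'b': node 14→15  → match P5@[31:33]
i=34 'c': node 15→11 (via fail)  → match P4@[32:34]
i=35 'a': node 11→16 (via fail)
i=36 'c': node 16→1 (via fail)
i=37 'a': node 1→16
i=38 'b': node 16→17  → match P7@[36:38]
i=39 'c': node 17→18  → match P4@[37:39]
i=40 'a': node 18→19
i=41 'b': node 19→20  → match P6@[36:41],P7@[39:41]
i=42 'c': node 20→18 (via fail)  → match P4@[40:42]
i=43 'c': node 18→12 (via fail)  → match P1@[42:43],P3@[40:43]
i=44 'c': node 12→7 (via fail)  → match P1@[43:44]
i=45 'a': node 7→16 (via fail)
i=46 'b': node 16→17  → match P7@[44:46]
i=47 'c': node 17→18  → match P4@[45:47]
i=48 'c': node 18→12 (via fail)  → match P1@[47:48],P3@[45:48]
i=49 'a': node 12→16 (via fail)
i=50 'b': node 16→17  → match P7@[48:50]
i=51 'c': node 17→18  → match P4@[49:51]
i=52 'a': node 18→19
i=53 'b': node 19→20  → match P6@[48:53],P7@[51:53]
i=54 'a': node 20→14 (via fail)
i=55 'c': node 14→1 (via fail)
i=56 'b': node 1→2

Result: [[5,2],[10,2],[15,5],[16,2],[20,7],[22,5],[23,4],[25,7],[26,4],[29,5],[30,2],[33,5],[34,4],[38,7],[39,4],[41,6],[41,7],[42,4],[43,1],[43,3],[44,1],[46,7],[47,4],[48,1],[48,3],[50,7],[51,4],[53,6],[53,7]]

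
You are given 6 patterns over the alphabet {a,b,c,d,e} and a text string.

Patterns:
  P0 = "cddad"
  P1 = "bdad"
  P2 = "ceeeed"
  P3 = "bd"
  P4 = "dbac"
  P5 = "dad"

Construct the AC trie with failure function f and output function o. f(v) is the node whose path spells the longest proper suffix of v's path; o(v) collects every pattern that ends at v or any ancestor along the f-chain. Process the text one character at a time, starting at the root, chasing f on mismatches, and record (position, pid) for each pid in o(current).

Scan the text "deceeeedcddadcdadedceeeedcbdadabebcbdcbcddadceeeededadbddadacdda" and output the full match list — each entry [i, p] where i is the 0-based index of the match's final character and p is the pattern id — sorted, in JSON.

Build:
Trie nodes:
  n0 'ε': b→6 c→1 d→15
  n1 'c': d→2 e→10
  n2 'cd': d→3
  n3 'cdd': a→4
  n4 'cdda': d→5
  n5 'cddad': ·  [P0 ends]
  n6 'b': d→7
  n7 'bd': a→8  [P3 ends]
  n8 'bda': d→9
  n9 'bdad': ·  [P1 ends]
  n10 'ce': e→11
  n11 'cee': e→12
  n12 'ceee': e→13
  n13 'ceeee': d→14
  n14 'ceeeed': ·  [P2 ends]
  n15 'd': a→19 b→16
  n16 'db': a→17
  n17 'dba': c→18
  n18 'dbac': ·  [P4 ends]
  n19 'da': d→20
  n20 'dad': ·  [P5 ends]

Failure links (BFS by depth):
  fail(1) 'c': from fail(0)=0 chase 'c': 0 ⇒ 0;  out=∅∪out(0)=∅
  fail(6) 'b': from fail(0)=0 chase 'b': 0 ⇒ 0;  out=∅∪out(0)=∅
  fail(15) 'd': from fail(0)=0 chase 'd': 0 ⇒ 0;  out=∅∪out(0)=∅
  fail(2) 'cd': from fail(1)=0 chase 'd': 0 ⇒ 15;  out=∅∪out(15)=∅
  fail(7) 'bd': from fail(6)=0 chase 'd': 0 ⇒ 15;  out={3}∪out(15)={3}
  fail(10) 'ce': from fail(1)=0 chase 'e': 0 ⇒ 0;  out=∅∪out(0)=∅
  fail(16) 'db': from fail(15)=0 chase 'b': 0 ⇒ 6;  out=∅∪out(6)=∅
  fail(19) 'da': from fail(15)=0 chase 'a': 0 ⇒ 0;  out=∅∪out(0)=∅
  fail(3) 'cdd': from fail(2)=15 chase 'd': 15→0 ⇒ 15;  out=∅∪out(15)=∅
  fail(8) 'bda': from fail(7)=15 chase 'a': 15 ⇒ 19;  out=∅∪out(19)=∅
  fail(11) 'cee': from fail(10)=0 chase 'e': 0 ⇒ 0;  out=∅∪out(0)=∅
  fail(17) 'dba': from fail(16)=6 chase 'a': 6→0 ⇒ 0;  out=∅∪out(0)=∅
  fail(20) 'dad': from fail(19)=0 chase 'd': 0 ⇒ 15;  out={5}∪out(15)={5}
  fail(4) 'cdda': from fail(3)=15 chase 'a': 15 ⇒ 19;  out=∅∪out(19)=∅
  fail(9) 'bdad': from fail(8)=19 chase 'd': 19 ⇒ 20;  out={1}∪out(20)={1,5}
  fail(12) 'ceee': from fail(11)=0 chase 'e': 0 ⇒ 0;  out=∅∪out(0)=∅
  fail(18) 'dbac': from fail(17)=0 chase 'c': 0 ⇒ 1;  out={4}∪out(1)={4}
  fail(5) 'cddad': from fail(4)=19 chase 'd': 19 ⇒ 20;  out={0}∪out(20)={0,5}
  fail(13) 'ceeee': from fail(12)=0 chase 'e': 0 ⇒ 0;  out=∅∪out(0)=∅
  fail(14) 'ceeeed': from fail(13)=0 chase 'd': 0 ⇒ 15;  out={2}∪out(15)={2}

Run:
[0] read 'd'  n0⇒n15
[1] read 'e'  n15⇒n0 ·f
[2] read 'c'  n0⇒n1
[3] read 'e'  n1⇒n10
[4] read 'e'  n10⇒n11
[5] read 'e'  n11⇒n12
[6] read 'e'  n12⇒n13
[7] read 'd'  n13⇒n14  ** P2@[2:7]
[8] read 'c'  n14⇒n1 ·f
[9] read 'd'  n1⇒n2
[10] read 'd'  n2⇒n3
[11] read 'a'  n3⇒n4
[12] read 'd'  n4⇒n5  ** P0@[8:12],P5@[10:12]
[13] read 'c'  n5⇒n1 ·f
[14] read 'd'  n1⇒n2
[15] read 'a'  n2⇒n19 ·f
[16] read 'd'  n19⇒n20  ** P5@[14:16]
[17] read 'e'  n20⇒n0 ·f
[18] read 'd'  n0⇒n15
[19] read 'c'  n15⇒n1 ·f
[20] read 'e'  n1⇒n10
[21] read 'e'  n10⇒n11
[22] read 'e'  n11⇒n12
[23] read 'e'  n12⇒n13
[24] read 'd'  n13⇒n14  ** P2@[19:24]
[25] read 'c'  n14⇒n1 ·f
[26] read 'b'  n1⇒n6 ·f
[27] read 'd'  n6⇒n7  ** P3@[26:27]
[28] read 'a'  n7⇒n8
[29] read 'd'  n8⇒n9  ** P1@[26:29],P5@[27:29]
[30] read 'a'  n9⇒n19 ·f
[31] read 'b'  n19⇒n6 ·f
[32] read 'e'  n6⇒n0 ·f
[33] read 'b'  n0⇒n6
[34] read 'c'  n6⇒n1 ·f
[35] read 'b'  n1⇒n6 ·f
[36] read 'd'  n6⇒n7  ** P3@[35:36]
[37] read 'c'  n7⇒n1 ·f
[38] read 'b'  n1⇒n6 ·f
[39] read 'c'  n6⇒n1 ·f
[40] read 'd'  n1⇒n2
[41] read 'd'  n2⇒n3
[42] read 'a'  n3⇒n4
[43] read 'd'  n4⇒n5  ** P0@[39:43],P5@[41:43]
[44] read 'c'  n5⇒n1 ·f
[45] read 'e'  n1⇒n10
[46] read 'e'  n10⇒n11
[47] read 'e'  n11⇒n12
[48] read 'e'  n12⇒n13
[49] read 'd'  n13⇒n14  ** P2@[44:49]
[50] read 'e'  n14⇒n0 ·f
[51] read 'd'  n0⇒n15
[52] read 'a'  n15⇒n19
[53] read 'd'  n19⇒n20  ** P5@[51:53]
[54] read 'b'  n20⇒n16 ·f
[55] read 'd'  n16⇒n7 ·f  ** P3@[54:55]
[56] read 'd'  n7⇒n15 ·f
[57] read 'a'  n15⇒n19
[58] read 'd'  n19⇒n20  ** P5@[56:58]
[59] read 'a'  n20⇒n19 ·f
[60] read 'c'  n19⇒n1 ·f
[61] read 'd'  n1⇒n2
[62] read 'd'  n2⇒n3
[63] read 'a'  n3⇒n4

Result: [[7,2],[12,0],[12,5],[16,5],[24,2],[27,3],[29,1],[29,5],[36,3],[43,0],[43,5],[49,2],[53,5],[55,3],[58,5]]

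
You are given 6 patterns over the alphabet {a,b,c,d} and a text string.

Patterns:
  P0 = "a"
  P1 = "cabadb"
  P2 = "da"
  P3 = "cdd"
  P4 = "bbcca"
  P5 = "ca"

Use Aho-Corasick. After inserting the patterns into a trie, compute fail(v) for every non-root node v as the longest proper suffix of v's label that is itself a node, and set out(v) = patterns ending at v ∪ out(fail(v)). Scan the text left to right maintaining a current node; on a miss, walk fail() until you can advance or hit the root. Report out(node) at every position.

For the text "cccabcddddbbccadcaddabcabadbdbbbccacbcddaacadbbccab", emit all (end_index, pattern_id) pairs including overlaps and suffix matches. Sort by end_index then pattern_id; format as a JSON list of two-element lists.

Build automaton:
Trie nodes:
  0='ε' goto a→1 b→12 c→2 d→8
  1='a' goto ·  [P0 ends]
  2='c' goto a→3 d→10
  3='ca' goto b→4  [P5 ends]
  4='cab' goto a→5
  5='caba' goto d→6
  6='cabad' goto b→7
  7='cabadb' goto ·  [P1 ends]
  8='d' goto a→9
  9='da' goto ·  [P2 ends]
  10='cd' goto d→11
  11='cdd' goto ·  [P3 ends]
  12='b' goto b→13
  13='bb' goto c→14
  14='bbc' goto c→15
  15='bbcc' goto a→16
  16='bbcca' goto ·  [P4 ends]

BFS fail/out derivation:
  n1('a'): parent n0 fail=0; on 'a' 0 → fail=0;  out {0}∪∅={0}
  n2('c'): parent n0 fail=0; on 'c' 0 → fail=0;  out ∅∪∅=∅
  n8('d'): parent n0 fail=0; on 'd' 0 → fail=0;  out ∅∪∅=∅
  n12('b'): parent n0 fail=0; on 'b' 0 → fail=0;  out ∅∪∅=∅
  n3('ca'): parent n2 fail=0; on 'a' 0 → fail=1;  out {5}∪{0}={0,5}
  n9('da'): parent n8 fail=0; on 'a' 0 → fail=1;  out {2}∪{0}={0,2}
  n10('cd'): parent n2 fail=0; on 'd' 0 → fail=8;  out ∅∪∅=∅
  n13('bb'): parent n12 fail=0; on 'b' 0 → fail=12;  out ∅∪∅=∅
  n4('cab'): parent n3 fail=1; on 'b' 1→0 → fail=12;  out ∅∪∅=∅
  n11('cdd'): parent n10 fail=8; on 'd' 8→0 → fail=8;  out {3}∪∅={3}
  n14('bbc'): parent n13 fail=12; on 'c' 12→0 → fail=2;  out ∅∪∅=∅
  n5('caba'): parent n4 fail=12; on 'a' 12→0 → fail=1;  out ∅∪{0}={0}
  n15('bbcc'): parent n14 fail=2; on 'c' 2→0 → fail=2;  out ∅∪∅=∅
  n6('cabad'): parent n5 fail=1; on 'd' 1→0 → fail=8;  out ∅∪∅=∅
  n16('bbcca'): parent n15 fail=2; on 'a' 2 → fail=3;  out {4}∪{0,5}={0,4,5}
  n7('cabadb'): parent n6 fail=8; on 'b' 8→0 → fail=12;  out {1}∪∅={1}

Text stream:
[0] read 'c'  n0⇒n2
[1] read 'c'  n2⇒n2 (via fail)
[2] read 'c'  n2⇒n2 (via fail)
[3] read 'a'  n2⇒n3  emit P0@[3:3],P5@[2:3]
[4] read 'b'  n3⇒n4
[5] read 'c'  n4⇒n2 (via fail)
[6] read 'd'  n2⇒n10
[7] read 'd'  n10⇒n11  emit P3@[5:7]
[8] read 'd'  n11⇒n8 (via fail)
[9] read 'd'  n8⇒n8 (via fail)
[10] read 'b'  n8⇒n12 (via fail)
[11] read 'b'  n12⇒n13
[12] read 'c'  n13⇒n14
[13] read 'c'  n14⇒n15
[14] read 'a'  n15⇒n16  emit P0@[14:14],P4@[10:14],P5@[13:14]
[15] read 'd'  n16⇒n8 (via fail)
[16] read 'c'  n8⇒n2 (via fail)
[17] read 'a'  n2⇒n3  emit P0@[17:17],P5@[16:17]
[18] read 'd'  n3⇒n8 (via fail)
[19] read 'd'  n8⇒n8 (via fail)
[20] read 'a'  n8⇒n9  emit P0@[20:20],P2@[19:20]
[21] read 'b'  n9⇒n12 (via fail)
[22] read 'c'  n12⇒n2 (via fail)
[23] read 'a'  n2⇒n3  emit P0@[23:23],P5@[22:23]
[24] read 'b'  n3⇒n4
[25] read 'a'  n4⇒n5  emit P0@[25:25]
[26] read 'd'  n5⇒n6
[27] read 'b'  n6⇒n7  emit P1@[22:27]
[28] read 'd'  n7⇒n8 (via fail)
[29] read 'b'  n8⇒n12 (via fail)
[30] read 'b'  n12⇒n13
[31] read 'b'  n13⇒n13 (via fail)
[32] read 'c'  n13⇒n14
[33] read 'c'  n14⇒n15
[34] read 'a'  n15⇒n16  emit P0@[34:34],P4@[30:34],P5@[33:34]
[35] read 'c'  n16⇒n2 (via fail)
[36] read 'b'  n2⇒n12 (via fail)
[37] read 'c'  n12⇒n2 (via fail)
[38] read 'd'  n2⇒n10
[39] read 'd'  n10⇒n11  emit P3@[37:39]
[40] read 'a'  n11⇒n9 (via fail)  emit P0@[40:40],P2@[39:40]
[41] read 'a'  n9⇒n1 (via fail)  emit P0@[41:41]
[42] read 'c'  n1⇒n2 (via fail)
[43] read 'a'  n2⇒n3  emit P0@[43:43],P5@[42:43]
[44] read 'd'  n3⇒n8 (via fail)
[45] read 'b'  n8⇒n12 (via fail)
[46] read 'b'  n12⇒n13
[47] read 'c'  n13⇒n14
[48] read 'c'  n14⇒n15
[49] read 'a'  n15⇒n16  emit P0@[49:49],P4@[45:49],P5@[48:49]
[50] read 'b'  n16⇒n4 (via fail)

Result: [[3,0],[3,5],[7,3],[14,0],[14,4],[14,5],[17,0],[17,5],[20,0],[20,2],[23,0],[23,5],[25,0],[27,1],[34,0],[34,4],[34,5],[39,3],[40,0],[40,2],[41,0],[43,0],[43,5],[49,0],[49,4],[49,5]]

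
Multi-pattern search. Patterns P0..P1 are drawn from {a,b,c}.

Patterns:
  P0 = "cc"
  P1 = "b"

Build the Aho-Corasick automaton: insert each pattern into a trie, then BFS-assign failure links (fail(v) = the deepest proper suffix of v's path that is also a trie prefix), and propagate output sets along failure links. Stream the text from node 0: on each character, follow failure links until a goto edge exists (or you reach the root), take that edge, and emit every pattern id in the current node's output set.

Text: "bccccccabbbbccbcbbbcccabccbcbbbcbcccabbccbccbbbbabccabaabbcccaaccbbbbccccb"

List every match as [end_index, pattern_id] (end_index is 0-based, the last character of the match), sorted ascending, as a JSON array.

Build:
Trie (insert patterns):
  n0 'ε': b→3 c→1
  n1 'c': c→2
  n2 'cc': ·  [P0 ends]
  n3 'b': ·  [P1 ends]

Failure links (BFS by depth):
  fail(1) 'c': from fail(0)=0 chase 'c': 0 ⇒ 0;  out=∅∪out(0)=∅
  fail(3) 'b': from fail(0)=0 chase 'b': 0 ⇒ 0;  out={1}∪out(0)={1}
  fail(2) 'cc': from fail(1)=0 chase 'c': 0 ⇒ 1;  out={0}∪out(1)={0}

Text stream:
[0] read 'b'  n0⇒n3  emit P1@[0:0]
[1] read 'c'  n3⇒n1 ·f
[2] read 'c'  n1⇒n2  emit P0@[1:2]
[3] read 'c'  n2⇒n2 ·f  emit P0@[2:3]
[4] read 'c'  n2⇒n2 ·f  emit P0@[3:4]
[5] read 'c'  n2⇒n2 ·f  emit P0@[4:5]
[6] read 'c'  n2⇒n2 ·f  emit P0@[5:6]
[7] read 'a'  n2⇒n0 ·f
[8] read 'b'  n0⇒n3  emit P1@[8:8]
[9] read 'b'  n3⇒n3 ·f  emit P1@[9:9]
[10] read 'b'  n3⇒n3 ·f  emit P1@[10:10]
[11] read 'b'  n3⇒n3 ·f  emit P1@[11:11]
[12] read 'c'  n3⇒n1 ·f
[13] read 'c'  n1⇒n2  emit P0@[12:13]
[14] read 'b'  n2⇒n3 ·f  emit P1@[14:14]
[15] read 'c'  n3⇒n1 ·f
[16] read 'b'  n1⇒n3 ·f  emit P1@[16:16]
[17] read 'b'  n3⇒n3 ·f  emit P1@[17:17]
[18] read 'b'  n3⇒n3 ·f  emit P1@[18:18]
[19] read 'c'  n3⇒n1 ·f
[20] read 'c'  n1⇒n2  emit P0@[19:20]
[21] read 'c'  n2⇒n2 ·f  emit P0@[20:21]
[22] read 'a'  n2⇒n0 ·f
[23] read 'b'  n0⇒n3  emit P1@[23:23]
[24] read 'c'  n3⇒n1 ·f
[25] read 'c'  n1⇒n2  emit P0@[24:25]
[26] read 'b'  n2⇒n3 ·f  emit P1@[26:26]
[27] read 'c'  n3⇒n1 ·f
[28] read 'b'  n1⇒n3 ·f  emit P1@[28:28]
[29] read 'b'  n3⇒n3 ·f  emit P1@[29:29]
[30] read 'b'  n3⇒n3 ·f  emit P1@[30:30]
[31] read 'c'  n3⇒n1 ·f
[32] read 'b'  n1⇒n3 ·f  emit P1@[32:32]
[33] read 'c'  n3⇒n1 ·f
[34] read 'c'  n1⇒n2  emit P0@[33:34]
[35] read 'c'  n2⇒n2 ·f  emit P0@[34:35]
[36] read 'a'  n2⇒n0 ·f
[37] read 'b'  n0⇒n3  emit P1@[37:37]
[38] read 'b'  n3⇒n3 ·f  emit P1@[38:38]
[39] read 'c'  n3⇒n1 ·f
[40] read 'c'  n1⇒n2  emit P0@[39:40]
[41] read 'b'  n2⇒n3 ·f  emit P1@[41:41]
[42] read 'c'  n3⇒n1 ·f
[43] read 'c'  n1⇒n2  emit P0@[42:43]
[44] read 'b'  n2⇒n3 ·f  emit P1@[44:44]
[45] read 'b'  n3⇒n3 ·f  emit P1@[45:45]
[46] read 'b'  n3⇒n3 ·f  emit P1@[46:46]
[47] read 'b'  n3⇒n3 ·f  emit P1@[47:47]
[48] read 'a'  n3⇒n0 ·f
[49] read 'b'  n0⇒n3  emit P1@[49:49]
[50] read 'c'  n3⇒n1 ·f
[51] read 'c'  n1⇒n2  emit P0@[50:51]
[52] read 'a'  n2⇒n0 ·f
[53] read 'b'  n0⇒n3  emit P1@[53:53]
[54] read 'a'  n3⇒n0 ·f
[55] read 'a'  n0⇒n0
[56] read 'b'  n0⇒n3  emit P1@[56:56]
[57] read 'b'  n3⇒n3 ·f  emit P1@[57:57]
[58] read 'c'  n3⇒n1 ·f
[59] read 'c'  n1⇒n2  emit P0@[58:59]
[60] read 'c'  n2⇒n2 ·f  emit P0@[59:60]
[61] read 'a'  n2⇒n0 ·f
[62] read 'a'  n0⇒n0
[63] read 'c'  n0⇒n1
[64] read 'c'  n1⇒n2  emit P0@[63:64]
[65] read 'b'  n2⇒n3 ·f  emit P1@[65:65]
[66] read 'b'  n3⇒n3 ·f  emit P1@[66:66]
[67] read 'b'  n3⇒n3 ·f  emit P1@[67:67]
[68] read 'b'  n3⇒n3 ·f  emit P1@[68:68]
[69] read 'c'  n3⇒n1 ·f
[70] read 'c'  n1⇒n2  emit P0@[69:70]
[71] read 'c'  n2⇒n2 ·f  emit P0@[70:71]
[72] read 'c'  n2⇒n2 ·f  emit P0@[71:72]
[73] read 'b'  n2⇒n3 ·f  emit P1@[73:73]

All matches (sorted): [[0,1],[2,0],[3,0],[4,0],[5,0],[6,0],[8,1],[9,1],[10,1],[11,1],[13,0],[14,1],[16,1],[17,1],[18,1],[20,0],[21,0],[23,1],[25,0],[26,1],[28,1],[29,1],[30,1],[32,1],[34,0],[35,0],[37,1],[38,1],[40,0],[41,1],[43,0],[44,1],[45,1],[46,1],[47,1],[49,1],[51,0],[53,1],[56,1],[57,1],[59,0],[60,0],[64,0],[65,1],[66,1],[67,1],[68,1],[70,0],[71,0],[72,0],[73,1]]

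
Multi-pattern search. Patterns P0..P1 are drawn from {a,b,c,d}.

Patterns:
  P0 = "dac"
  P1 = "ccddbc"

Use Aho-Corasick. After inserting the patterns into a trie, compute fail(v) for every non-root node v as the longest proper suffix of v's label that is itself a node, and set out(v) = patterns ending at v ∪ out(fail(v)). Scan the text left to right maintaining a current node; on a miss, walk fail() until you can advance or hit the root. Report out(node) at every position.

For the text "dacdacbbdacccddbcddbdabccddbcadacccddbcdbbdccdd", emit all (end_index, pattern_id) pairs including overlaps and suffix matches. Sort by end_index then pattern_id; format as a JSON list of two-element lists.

Build:
Trie nodes:
  0='ε' goto c→4 d→1
  1='d' goto a→2
  2='da' goto c→3
  3='dac' goto ·  [P0 ends]
  4='c' goto c→5
  5='cc' goto d→6
  6='ccd' goto d→7
  7='ccdd' goto b→8
  8='ccddb' goto c→9
  9='ccddbc' goto ·  [P1 ends]

BFS fail/out derivation:
  fail(1) 'd': from fail(0)=0 chase 'd': 0 ⇒ 0;  out=∅∪out(0)=∅
  fail(4) 'c': from fail(0)=0 chase 'c': 0 ⇒ 0;  out=∅∪out(0)=∅
  fail(2) 'da': from fail(1)=0 chase 'a': 0 ⇒ 0;  out=∅∪out(0)=∅
  fail(5) 'cc': from fail(4)=0 chase 'c': 0 ⇒ 4;  out=∅∪out(4)=∅
  fail(3) 'dac': from fail(2)=0 chase 'c': 0 ⇒ 4;  out={0}∪out(4)={0}
  fail(6) 'ccd': from fail(5)=4 chase 'd': 4→0 ⇒ 1;  out=∅∪out(1)=∅
  fail(7) 'ccdd': from fail(6)=1 chase 'd': 1→0 ⇒ 1;  out=∅∪out(1)=∅
  fail(8) 'ccddb': from fail(7)=1 chase 'b': 1→0 ⇒ 0;  out=∅∪out(0)=∅
  fail(9) 'ccddbc': from fail(8)=0 chase 'c': 0 ⇒ 4;  out={1}∪out(4)={1}

Scan:
[0] read 'd'  n0⇒n1
[1] read 'a'  n1⇒n2
[2] read 'c'  n2⇒n3  emit P0@[0:2]
[3] read 'd'  n3⇒n1 ·f
[4] read 'a'  n1⇒n2
[5] read 'c'  n2⇒n3  emit P0@[3:5]
[6] read 'b'  n3⇒n0 ·f
[7] read 'b'  n0⇒n0
[8] read 'd'  n0⇒n1
[9] read 'a'  n1⇒n2
[10] read 'c'  n2⇒n3  emit P0@[8:10]
[11] read 'c'  n3⇒n5 ·f
[12] read 'c'  n5⇒n5 ·f
[13] read 'd'  n5⇒n6
[14] read 'd'  n6⇒n7
[15] read 'b'  n7⇒n8
[16] read 'c'  n8⇒n9  emit P1@[11:16]
[17] read 'd'  n9⇒n1 ·f
[18] read 'd'  n1⇒n1 ·f
[19] read 'b'  n1⇒n0 ·f
[20] read 'd'  n0⇒n1
[21] read 'a'  n1⇒n2
[22] read 'b'  n2⇒n0 ·f
[23] read 'c'  n0⇒n4
[24] read 'c'  n4⇒n5
[25] read 'd'  n5⇒n6
[26] read 'd'  n6⇒n7
[27] read 'b'  n7⇒n8
[28] read 'c'  n8⇒n9  emit P1@[23:28]
[29] read 'a'  n9⇒n0 ·f
[30] read 'd'  n0⇒n1
[31] read 'a'  n1⇒n2
[32] read 'c'  n2⇒n3  emit P0@[30:32]
[33] read 'c'  n3⇒n5 ·f
[34] read 'c'  n5⇒n5 ·f
[35] read 'd'  n5⇒n6
[36] read 'd'  n6⇒n7
[37] read 'b'  n7⇒n8
[38] read 'c'  n8⇒n9  emit P1@[33:38]
[39] read 'd'  n9⇒n1 ·f
[40] read 'b'  n1⇒n0 ·f
[41] read 'b'  n0⇒n0
[42] read 'd'  n0⇒n1
[43] read 'c'  n1⇒n4 ·f
[44] read 'c'  n4⇒n5
[45] read 'd'  n5⇒n6
[46] read 'd'  n6⇒n7

Matches: [[2,0],[5,0],[10,0],[16,1],[28,1],[32,0],[38,1]]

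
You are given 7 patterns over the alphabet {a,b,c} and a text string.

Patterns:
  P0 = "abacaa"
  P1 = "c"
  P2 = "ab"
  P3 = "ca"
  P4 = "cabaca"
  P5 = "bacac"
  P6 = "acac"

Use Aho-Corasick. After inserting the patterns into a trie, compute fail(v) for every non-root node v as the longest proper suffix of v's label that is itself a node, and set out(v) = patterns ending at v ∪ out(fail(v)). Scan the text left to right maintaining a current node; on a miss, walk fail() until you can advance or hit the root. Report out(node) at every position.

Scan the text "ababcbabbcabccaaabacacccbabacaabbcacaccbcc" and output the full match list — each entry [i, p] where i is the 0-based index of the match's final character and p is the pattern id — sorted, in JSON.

Build:
Trie (insert patterns):
  0='ε' goto a→1 b→13 c→7
  1='a' goto b→2 c→18
  2='ab' goto a→3  ←P2
  3='aba' goto c→4
  4='abac' goto a→5
  5='abaca' goto a→6
  6='abacaa' goto ·  ←P0
  7='c' goto a→8  ←P1
  8='ca' goto b→9  ←P3
  9='cab' goto a→10
  10='caba' goto c→11
  11='cabac' goto a→12
  12='cabaca' goto ·  ←P4
  13='b' goto a→14
  14='ba' goto c→15
  15='bac' goto a→16
  16='baca' goto c→17
  17='bacac' goto ·  ←P5
  18='ac' goto a→19
  19='aca' goto c→20
  20='acac' goto ·  ←P6

BFS fail/out derivation:
  n1('a'): parent n0 fail=0; on 'a' 0 → fail=0;  out ∅∪∅=∅
  n7('c'): parent n0 fail=0; on 'c' 0 → fail=0;  out {1}∪∅={1}
  n13('b'): parent n0 fail=0; on 'b' 0 → fail=0;  out ∅∪∅=∅
  n2('ab'): parent n1 fail=0; on 'b' 0 → fail=13;  out {2}∪∅={2}
  n8('ca'): parent n7 fail=0; on 'a' 0 → fail=1;  out {3}∪∅={3}
  n14('ba'): parent n13 fail=0; on 'a' 0 → fail=1;  out ∅∪∅=∅
  n18('ac'): parent n1 fail=0; on 'c' 0 → fail=7;  out ∅∪{1}={1}
  n3('aba'): parent n2 fail=13; on 'a' 13 → fail=14;  out ∅∪∅=∅
  n9('cab'): parent n8 fail=1; on 'b' 1 → fail=2;  out ∅∪{2}={2}
  n15('bac'): parent n14 fail=1; on 'c' 1 → fail=18;  out ∅∪{1}={1}
  n19('aca'): parent n18 fail=7; on 'a' 7 → fail=8;  out ∅∪{3}={3}
  n4('abac'): parent n3 fail=14; on 'c' 14 → fail=15;  out ∅∪{1}={1}
  n10('caba'): parent n9 fail=2; on 'a' 2 → fail=3;  out ∅∪∅=∅
  n16('baca'): parent n15 fail=18; on 'a' 18 → fail=19;  out ∅∪{3}={3}
  n20('acac'): parent n19 fail=8; on 'c' 8→1 → fail=18;  out {6}∪{1}={1,6}
  n5('abaca'): parent n4 fail=15; on 'a' 15 → fail=16;  out ∅∪{3}={3}
  n11('cabac'): parent n10 fail=3; on 'c' 3 → fail=4;  out ∅∪{1}={1}
  n17('bacac'): parent n16 fail=19; on 'c' 19 → fail=20;  out {5}∪{1,6}={1,5,6}
  n6('abacaa'): parent n5 fail=16; on 'a' 16→19→8→1→0 → fail=1;  out {0}∪∅={0}
  n12('cabaca'): parent n11 fail=4; on 'a' 4 → fail=5;  out {4}∪{3}={3,4}

Scan:
pos 0 'a': at 1
pos 1 'b': at 2  ** P2@[0:1]
pos 2 'a': at 3
pos 3 'b': at 2 (fail-walked)  ** P2@[2:3]
pos 4 'c': at 7 (fail-walked)  ** P1@[4:4]
pos 5 'b': at 13 (fail-walked)
pos 6 'a': at 14
pos 7 'b': at 2 (fail-walked)  ** P2@[6:7]
pos 8 'b': at 13 (fail-walked)
pos 9 'c': at 7 (fail-walked)  ** P1@[9:9]
pos 10 'a': at 8  ** P3@[9:10]
pos 11 'b': at 9  ** P2@[10:11]
pos 12 'c': at 7 (fail-walked)  ** P1@[12:12]
pos 13 'c': at 7 (fail-walked)  ** P1@[13:13]
pos 14 'a': at 8  ** P3@[13:14]
pos 15 'a': at 1 (fail-walked)
pos 16 'a': at 1 (fail-walked)
pos 17 'b': at 2  ** P2@[16:17]
pos 18 'a': at 3
pos 19 'c': at 4  ** P1@[19:19]
pos 20 'a': at 5  ** P3@[19:20]
pos 21 'c': at 17 (fail-walked)  ** P1@[21:21],P5@[17:21],P6@[18:21]
pos 22 'c': at 7 (fail-walked)  ** P1@[22:22]
pos 23 'c': at 7 (fail-walked)  ** P1@[23:23]
pos 24 'b': at 13 (fail-walked)
pos 25 'a': at 14
pos 26 'b': at 2 (fail-walked)  ** P2@[25:26]
pos 27 'a': at 3
pos 28 'c': at 4  ** P1@[28:28]
pos 29 'a': at 5  ** P3@[28:29]
pos 30 'a': at 6  ** P0@[25:30]
pos 31 'b': at 2 (fail-walked)  ** P2@[30:31]
pos 32 'b': at 13 (fail-walked)
pos 33 'c': at 7 (fail-walked)  ** P1@[33:33]
pos 34 'a': at 8  ** P3@[33:34]
pos 35 'c': at 18 (fail-walked)  ** P1@[35:35]
pos 36 'a': at 19  ** P3@[35:36]
pos 37 'c': at 20  ** P1@[37:37],P6@[34:37]
pos 38 'c': at 7 (fail-walked)  ** P1@[38:38]
pos 39 'b': at 13 (fail-walked)
pos 40 'c': at 7 (fail-walked)  ** P1@[40:40]
pos 41 'c': at 7 (fail-walked)  ** P1@[41:41]

All matches (sorted): [[1,2],[3,2],[4,1],[7,2],[9,1],[10,3],[11,2],[12,1],[13,1],[14,3],[17,2],[19,1],[20,3],[21,1],[21,5],[21,6],[22,1],[23,1],[26,2],[28,1],[29,3],[30,0],[31,2],[33,1],[34,3],[35,1],[36,3],[37,1],[37,6],[38,1],[40,1],[41,1]]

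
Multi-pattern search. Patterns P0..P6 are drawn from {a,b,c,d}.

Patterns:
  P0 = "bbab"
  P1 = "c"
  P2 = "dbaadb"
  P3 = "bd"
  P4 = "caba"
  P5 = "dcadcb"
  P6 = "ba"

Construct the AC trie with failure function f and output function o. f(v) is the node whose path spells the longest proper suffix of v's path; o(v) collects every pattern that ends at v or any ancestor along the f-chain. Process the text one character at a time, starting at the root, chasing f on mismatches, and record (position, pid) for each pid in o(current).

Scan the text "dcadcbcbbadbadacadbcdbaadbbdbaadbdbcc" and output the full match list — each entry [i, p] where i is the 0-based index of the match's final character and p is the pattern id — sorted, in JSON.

Build:
Trie nodes:
  n0 'ε': b→1 c→5 d→6
  n1 'b': a→21 b→2 d→12
  n2 'bb': a→3
  n3 'bba': b→4
  n4 'bbab': ·  ←P0
  n5 'c': a→13  ←P1
  n6 'd': b→7 c→16
  n7 'db': a→8
  n8 'dba': a→9
  n9 'dbaa': d→10
  n10 'dbaad': b→11
  n11 'dbaadb': ·  ←P2
  n12 'bd': ·  ←P3
  n13 'ca': b→14
  n14 'cab': a→15
  n15 'caba': ·  ←P4
  n16 'dc': a→17
  n17 'dca': d→18
  n18 'dcad': c→19
  n19 'dcadc': b→20
  n20 'dcadcb': ·  ←P5
  n21 'ba': ·  ←P6

Failure links (BFS by depth):
  n1('b'): parent n0 fail=0; on 'b' 0 → fail=0;  out ∅∪∅=∅
  n5('c'): parent n0 fail=0; on 'c' 0 → fail=0;  out {1}∪∅={1}
  n6('d'): parent n0 fail=0; on 'd' 0 → fail=0;  out ∅∪∅=∅
  n2('bb'): parent n1 fail=0; on 'b' 0 → fail=1;  out ∅∪∅=∅
  n7('db'): parent n6 fail=0; on 'b' 0 → fail=1;  out ∅∪∅=∅
  n12('bd'): parent n1 fail=0; on 'd' 0 → fail=6;  out {3}∪∅={3}
  n13('ca'): parent n5 fail=0; on 'a' 0 → fail=0;  out ∅∪∅=∅
  n16('dc'): parent n6 fail=0; on 'c' 0 → fail=5;  out ∅∪{1}={1}
  n21('ba'): parent n1 fail=0; on 'a' 0 → fail=0;  out {6}∪∅={6}
  n3('bba'): parent n2 fail=1; on 'a' 1 → fail=21;  out ∅∪{6}={6}
  n8('dba'): parent n7 fail=1; on 'a' 1 → fail=21;  out ∅∪{6}={6}
  n14('cab'): parent n13 fail=0; on 'b' 0 → fail=1;  out ∅∪∅=∅
  n17('dca'): parent n16 fail=5; on 'a' 5 → fail=13;  out ∅∪∅=∅
  n4('bbab'): parent n3 fail=21; on 'b' 21→0 → fail=1;  out {0}∪∅={0}
  n9('dbaa'): parent n8 fail=21; on 'a' 21→0 → fail=0;  out ∅∪∅=∅
  n15('caba'): parent n14 fail=1; on 'a' 1 → fail=21;  out {4}∪{6}={4,6}
  n18('dcad'): parent n17 fail=13; on 'd' 13→0 → fail=6;  out ∅∪∅=∅
  n10('dbaad'): parent n9 fail=0; on 'd' 0 → fail=6;  out ∅∪∅=∅
  n19('dcadc'): parent n18 fail=6; on 'c' 6 → fail=16;  out ∅∪{1}={1}
  n11('dbaadb'): parent n10 fail=6; on 'b' 6 → fail=7;  out {2}∪∅={2}
  n20('dcadcb'): parent n19 fail=16; on 'b' 16→5→0 → fail=1;  out {5}∪∅={5}

Scan:
i=0 'd': node 0→6
i=1 'c': node 6→16  → match P1@[1:1]
i=2 'a': node 16→17
i=3 'd': node 17→18
i=4 'c': node 18→19  → match P1@[4:4]
i=5 'b': node 19→20  → match P5@[0:5]
i=6 'c': node 20→5 (fail-walked)  → match P1@[6:6]
i=7 'b': node 5→1 (fail-walked)
i=8 'b': node 1→2
i=9 'a': node 2→3  → match P6@[8:9]
i=10 'd': node 3→6 (fail-walked)
i=11 'b': node 6→7
i=12 'a': node 7→8  → match P6@[11:12]
i=13 'd': node 8→6 (fail-walked)
i=14 'a': node 6→0 (fail-walked)
i=15 'c': node 0→5  → match P1@[15:15]
i=16 'a': node 5→13
i=17 'd': node 13→6 (fail-walked)
i=18 'b': node 6→7
i=19 'c': node 7→5 (fail-walked)  → match P1@[19:19]
i=20 'd': node 5→6 (fail-walked)
i=21 'b': node 6→7
i=22 'a': node 7→8  → match P6@[21:22]
i=23 'a': node 8→9
i=24 'd': node 9→10
i=25 'b': node 10→11  → match P2@[20:25]
i=26 'b': node 11→2 (fail-walked)
i=27 'd': node 2→12 (fail-walked)  → match P3@[26:27]
i=28 'b': node 12→7 (fail-walked)
i=29 'a': node 7→8  → match P6@[28:29]
i=30 'a': node 8→9
i=31 'd': node 9→10
i=32 'b': node 10→11  → match P2@[27:32]
i=33 'd': node 11→12 (fail-walked)  → match P3@[32:33]
i=34 'b': node 12→7 (fail-walked)
i=35 'c': node 7→5 (fail-walked)  → match P1@[35:35]
i=36 'c': node 5→5 (fail-walked)  → match P1@[36:36]

All matches (sorted): [[1,1],[4,1],[5,5],[6,1],[9,6],[12,6],[15,1],[19,1],[22,6],[25,2],[27,3],[29,6],[32,2],[33,3],[35,1],[36,1]]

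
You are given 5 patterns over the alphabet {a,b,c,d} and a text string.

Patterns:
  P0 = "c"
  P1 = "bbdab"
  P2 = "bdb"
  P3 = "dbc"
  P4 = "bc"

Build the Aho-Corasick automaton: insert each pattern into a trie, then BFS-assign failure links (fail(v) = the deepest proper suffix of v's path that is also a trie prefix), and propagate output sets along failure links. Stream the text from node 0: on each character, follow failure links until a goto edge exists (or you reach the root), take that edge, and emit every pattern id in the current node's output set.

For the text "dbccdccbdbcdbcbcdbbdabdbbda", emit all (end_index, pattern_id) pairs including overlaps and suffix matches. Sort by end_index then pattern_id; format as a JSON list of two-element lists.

Build:
Trie nodes:
  0='ε' goto b→2 c→1 d→9
  1='c' goto ·  [P0 ends]
  2='b' goto b→3 c→12 d→7
  3='bb' goto d→4
  4='bbd' goto a→5
  5='bbda' goto b→6
  6='bbdab' goto ·  [P1 ends]
  7='bd' goto b→8
  8='bdb' goto ·  [P2 ends]
  9='d' goto b→10
  10='db' goto c→11
  11='dbc' goto ·  [P3 ends]
  12='bc' goto ·  [P4 ends]

Failure links (BFS by depth):
  fail(1) 'c': from fail(0)=0 chase 'c': 0 ⇒ 0;  out={0}∪out(0)={0}
  fail(2) 'b': from fail(0)=0 chase 'b': 0 ⇒ 0;  out=∅∪out(0)=∅
  fail(9) 'd': from fail(0)=0 chase 'd': 0 ⇒ 0;  out=∅∪out(0)=∅
  fail(3) 'bb': from fail(2)=0 chase 'b': 0 ⇒ 2;  out=∅∪out(2)=∅
  fail(7) 'bd': from fail(2)=0 chase 'd': 0 ⇒ 9;  out=∅∪out(9)=∅
  fail(10) 'db': from fail(9)=0 chase 'b': 0 ⇒ 2;  out=∅∪out(2)=∅
  fail(12) 'bc': from fail(2)=0 chase 'c': 0 ⇒ 1;  out={4}∪out(1)={0,4}
  fail(4) 'bbd': from fail(3)=2 chase 'd': 2 ⇒ 7;  out=∅∪out(7)=∅
  fail(8) 'bdb': from fail(7)=9 chase 'b': 9 ⇒ 10;  out={2}∪out(10)={2}
  fail(11) 'dbc': from fail(10)=2 chase 'c': 2 ⇒ 12;  out={3}∪out(12)={0,3,4}
  fail(5) 'bbda': from fail(4)=7 chase 'a': 7→9→0 ⇒ 0;  out=∅∪out(0)=∅
  fail(6) 'bbdab': from fail(5)=0 chase 'b': 0 ⇒ 2;  out={1}∪out(2)={1}

Run:
pos 0 'd': at 9
pos 1 'b': at 10
pos 2 'c': at 11  emit P0@[2:2],P3@[0:2],P4@[1:2]
pos 3 'c': at 1 (via fail)  emit P0@[3:3]
pos 4 'd': at 9 (via fail)
pos 5 'c': at 1 (via fail)  emit P0@[5:5]
pos 6 'c': at 1 (via fail)  emit P0@[6:6]
pos 7 'b': at 2 (via fail)
pos 8 'd': at 7
pos 9 'b': at 8  emit P2@[7:9]
pos 10 'c': at 11 (via fail)  emit P0@[10:10],P3@[8:10],P4@[9:10]
pos 11 'd': at 9 (via fail)
pos 12 'b': at 10
pos 13 'c': at 11  emit P0@[13:13],P3@[11:13],P4@[12:13]
pos 14 'b': at 2 (via fail)
pos 15 'c': at 12  emit P0@[15:15],P4@[14:15]
pos 16 'd': at 9 (via fail)
pos 17 'b': at 10
pos 18 'b': at 3 (via fail)
pos 19 'd': at 4
pos 20 'a': at 5
pos 21 'b': at 6  emit P1@[17:21]
pos 22 'd': at 7 (via fail)
pos 23 'b': at 8  emit P2@[21:23]
pos 24 'b': at 3 (via fail)
pos 25 'd': at 4
pos 26 'a': at 5

Matches: [[2,0],[2,3],[2,4],[3,0],[5,0],[6,0],[9,2],[10,0],[10,3],[10,4],[13,0],[13,3],[13,4],[15,0],[15,4],[21,1],[23,2]]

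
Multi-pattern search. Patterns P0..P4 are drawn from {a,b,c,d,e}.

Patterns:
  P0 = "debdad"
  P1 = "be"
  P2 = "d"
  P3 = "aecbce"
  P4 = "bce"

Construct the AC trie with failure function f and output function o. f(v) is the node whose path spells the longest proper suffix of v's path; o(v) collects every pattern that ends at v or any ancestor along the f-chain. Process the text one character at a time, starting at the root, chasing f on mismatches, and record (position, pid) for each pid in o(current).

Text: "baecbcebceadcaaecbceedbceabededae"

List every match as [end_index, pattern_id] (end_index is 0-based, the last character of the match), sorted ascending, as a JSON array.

Build:
Trie nodes:
  n0 'ε': a→9 b→7 d→1
  n1 'd': e→2  [P2 ends]
  n2 'de': b→3
  n3 'deb': d→4
  n4 'debd': a→5
  n5 'debda': d→6
  n6 'debdad': ·  [P0 ends]
  n7 'b': c→15 e→8
  n8 'be': ·  [P1 ends]
  n9 'a': e→10
  n10 'ae': c→11
  n11 'aec': b→12
  n12 'aecb': c→13
  n13 'aecbc': e→14
  n14 'aecbce': ·  [P3 ends]
  n15 'bc': e→16
  n16 'bce': ·  [P4 ends]

BFS fail/out derivation:
  fail(1) 'd': from fail(0)=0 chase 'd': 0 ⇒ 0;  out={2}∪out(0)={2}
  fail(7) 'b': from fail(0)=0 chase 'b': 0 ⇒ 0;  out=∅∪out(0)=∅
  fail(9) 'a': from fail(0)=0 chase 'a': 0 ⇒ 0;  out=∅∪out(0)=∅
  fail(2) 'de': from fail(1)=0 chase 'e': 0 ⇒ 0;  out=∅∪out(0)=∅
  fail(8) 'be': from fail(7)=0 chase 'e': 0 ⇒ 0;  out={1}∪out(0)={1}
  fail(10) 'ae': from fail(9)=0 chase 'e': 0 ⇒ 0;  out=∅∪out(0)=∅
  fail(15) 'bc': from fail(7)=0 chase 'c': 0 ⇒ 0;  out=∅∪out(0)=∅
  fail(3) 'deb': from fail(2)=0 chase 'b': 0 ⇒ 7;  out=∅∪out(7)=∅
  fail(11) 'aec': from fail(10)=0 chase 'c': 0 ⇒ 0;  out=∅∪out(0)=∅
  fail(16) 'bce': from fail(15)=0 chase 'e': 0 ⇒ 0;  out={4}∪out(0)={4}
  fail(4) 'debd': from fail(3)=7 chase 'd': 7→0 ⇒ 1;  out=∅∪out(1)={2}
  fail(12) 'aecb': from fail(11)=0 chase 'b': 0 ⇒ 7;  out=∅∪out(7)=∅
  fail(5) 'debda': from fail(4)=1 chase 'a': 1→0 ⇒ 9;  out=∅∪out(9)=∅
  fail(13) 'aecbc': from fail(12)=7 chase 'c': 7 ⇒ 15;  out=∅∪out(15)=∅
  fail(6) 'debdad': from fail(5)=9 chase 'd': 9→0 ⇒ 1;  out={0}∪out(1)={0,2}
  fail(14) 'aecbce': from fail(13)=15 chase 'e': 15 ⇒ 16;  out={3}∪out(16)={3,4}

Scan:
[0] read 'b'  n0⇒n7
[1] read 'a'  n7⇒n9 (via fail)
[2] read 'e'  n9⇒n10
[3] read 'c'  n10⇒n11
[4] read 'b'  n11⇒n12
[5] read 'c'  n12⇒n13
[6] read 'e'  n13⇒n14  → match P3@[1:6],P4@[4:6]
[7] read 'b'  n14⇒n7 (via fail)
[8] read 'c'  n7⇒n15
[9] read 'e'  n15⇒n16  → match P4@[7:9]
[10] read 'a'  n16⇒n9 (via fail)
[11] read 'd'  n9⇒n1 (via fail)  → match P2@[11:11]
[12] read 'c'  n1⇒n0 (via fail)
[13] read 'a'  n0⇒n9
[14] read 'a'  n9⇒n9 (via fail)
[15] read 'e'  n9⇒n10
[16] read 'c'  n10⇒n11
[17] read 'b'  n11⇒n12
[18] read 'c'  n12⇒n13
[19] read 'e'  n13⇒n14  → match P3@[14:19],P4@[17:19]
[20] read 'e'  n14⇒n0 (via fail)
[21] read 'd'  n0⇒n1  → match P2@[21:21]
[22] read 'b'  n1⇒n7 (via fail)
[23] read 'c'  n7⇒n15
[24] read 'e'  n15⇒n16  → match P4@[22:24]
[25] read 'a'  n16⇒n9 (via fail)
[26] read 'b'  n9⇒n7 (via fail)
[27] read 'e'  n7⇒n8  → match P1@[26:27]
[28] read 'd'  n8⇒n1 (via fail)  → match P2@[28:28]
[29] read 'e'  n1⇒n2
[30] read 'd'  n2⇒n1 (via fail)  → match P2@[30:30]
[31] read 'a'  n1⇒n9 (via fail)
[32] read 'e'  n9⇒n10

Matches: [[6,3],[6,4],[9,4],[11,2],[19,3],[19,4],[21,2],[24,4],[27,1],[28,2],[30,2]]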